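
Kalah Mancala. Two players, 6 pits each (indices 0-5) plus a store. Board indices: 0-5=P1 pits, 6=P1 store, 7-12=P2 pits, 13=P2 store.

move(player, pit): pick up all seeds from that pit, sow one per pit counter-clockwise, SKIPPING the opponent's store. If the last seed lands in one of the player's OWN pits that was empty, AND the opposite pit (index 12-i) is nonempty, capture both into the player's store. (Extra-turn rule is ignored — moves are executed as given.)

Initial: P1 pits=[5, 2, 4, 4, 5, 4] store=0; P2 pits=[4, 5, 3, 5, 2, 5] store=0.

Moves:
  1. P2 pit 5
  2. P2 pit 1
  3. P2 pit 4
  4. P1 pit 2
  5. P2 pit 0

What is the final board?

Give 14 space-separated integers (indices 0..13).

Move 1: P2 pit5 -> P1=[6,3,5,5,5,4](0) P2=[4,5,3,5,2,0](1)
Move 2: P2 pit1 -> P1=[6,3,5,5,5,4](0) P2=[4,0,4,6,3,1](2)
Move 3: P2 pit4 -> P1=[7,3,5,5,5,4](0) P2=[4,0,4,6,0,2](3)
Move 4: P1 pit2 -> P1=[7,3,0,6,6,5](1) P2=[5,0,4,6,0,2](3)
Move 5: P2 pit0 -> P1=[7,3,0,6,6,5](1) P2=[0,1,5,7,1,3](3)

Answer: 7 3 0 6 6 5 1 0 1 5 7 1 3 3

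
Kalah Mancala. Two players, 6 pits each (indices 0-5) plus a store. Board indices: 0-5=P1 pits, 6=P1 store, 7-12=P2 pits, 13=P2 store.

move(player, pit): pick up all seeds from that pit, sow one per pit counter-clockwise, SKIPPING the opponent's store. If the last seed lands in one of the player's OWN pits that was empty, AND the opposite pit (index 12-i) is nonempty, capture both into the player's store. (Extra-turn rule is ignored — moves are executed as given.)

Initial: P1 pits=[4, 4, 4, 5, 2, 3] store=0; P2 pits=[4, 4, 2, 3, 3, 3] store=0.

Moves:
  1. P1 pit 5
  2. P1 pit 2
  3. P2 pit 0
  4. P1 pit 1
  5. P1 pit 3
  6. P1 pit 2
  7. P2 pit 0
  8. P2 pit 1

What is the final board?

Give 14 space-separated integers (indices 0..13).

Answer: 5 1 1 0 5 3 8 0 0 1 6 5 5 1

Derivation:
Move 1: P1 pit5 -> P1=[4,4,4,5,2,0](1) P2=[5,5,2,3,3,3](0)
Move 2: P1 pit2 -> P1=[4,4,0,6,3,1](2) P2=[5,5,2,3,3,3](0)
Move 3: P2 pit0 -> P1=[4,4,0,6,3,1](2) P2=[0,6,3,4,4,4](0)
Move 4: P1 pit1 -> P1=[4,0,1,7,4,2](2) P2=[0,6,3,4,4,4](0)
Move 5: P1 pit3 -> P1=[4,0,1,0,5,3](3) P2=[1,7,4,5,4,4](0)
Move 6: P1 pit2 -> P1=[4,0,0,0,5,3](8) P2=[1,7,0,5,4,4](0)
Move 7: P2 pit0 -> P1=[4,0,0,0,5,3](8) P2=[0,8,0,5,4,4](0)
Move 8: P2 pit1 -> P1=[5,1,1,0,5,3](8) P2=[0,0,1,6,5,5](1)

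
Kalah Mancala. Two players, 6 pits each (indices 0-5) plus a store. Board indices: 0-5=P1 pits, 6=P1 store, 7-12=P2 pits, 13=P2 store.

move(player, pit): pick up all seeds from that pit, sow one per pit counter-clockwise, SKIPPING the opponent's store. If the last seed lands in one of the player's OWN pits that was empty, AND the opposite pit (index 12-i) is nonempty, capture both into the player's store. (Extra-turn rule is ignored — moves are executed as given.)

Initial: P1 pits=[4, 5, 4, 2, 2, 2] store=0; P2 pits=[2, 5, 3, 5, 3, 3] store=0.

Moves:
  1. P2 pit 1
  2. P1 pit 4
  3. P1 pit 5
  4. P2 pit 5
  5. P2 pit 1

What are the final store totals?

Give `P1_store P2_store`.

Move 1: P2 pit1 -> P1=[4,5,4,2,2,2](0) P2=[2,0,4,6,4,4](1)
Move 2: P1 pit4 -> P1=[4,5,4,2,0,3](1) P2=[2,0,4,6,4,4](1)
Move 3: P1 pit5 -> P1=[4,5,4,2,0,0](2) P2=[3,1,4,6,4,4](1)
Move 4: P2 pit5 -> P1=[5,6,5,2,0,0](2) P2=[3,1,4,6,4,0](2)
Move 5: P2 pit1 -> P1=[5,6,5,2,0,0](2) P2=[3,0,5,6,4,0](2)

Answer: 2 2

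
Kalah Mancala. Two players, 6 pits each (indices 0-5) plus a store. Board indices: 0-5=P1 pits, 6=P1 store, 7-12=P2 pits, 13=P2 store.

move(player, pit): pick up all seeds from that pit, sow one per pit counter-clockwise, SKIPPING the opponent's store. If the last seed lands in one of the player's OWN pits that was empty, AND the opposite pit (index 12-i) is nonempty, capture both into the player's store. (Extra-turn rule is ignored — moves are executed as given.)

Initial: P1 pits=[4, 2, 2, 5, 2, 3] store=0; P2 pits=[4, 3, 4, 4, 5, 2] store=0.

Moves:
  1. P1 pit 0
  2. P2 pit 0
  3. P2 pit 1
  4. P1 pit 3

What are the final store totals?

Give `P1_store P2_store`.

Answer: 1 0

Derivation:
Move 1: P1 pit0 -> P1=[0,3,3,6,3,3](0) P2=[4,3,4,4,5,2](0)
Move 2: P2 pit0 -> P1=[0,3,3,6,3,3](0) P2=[0,4,5,5,6,2](0)
Move 3: P2 pit1 -> P1=[0,3,3,6,3,3](0) P2=[0,0,6,6,7,3](0)
Move 4: P1 pit3 -> P1=[0,3,3,0,4,4](1) P2=[1,1,7,6,7,3](0)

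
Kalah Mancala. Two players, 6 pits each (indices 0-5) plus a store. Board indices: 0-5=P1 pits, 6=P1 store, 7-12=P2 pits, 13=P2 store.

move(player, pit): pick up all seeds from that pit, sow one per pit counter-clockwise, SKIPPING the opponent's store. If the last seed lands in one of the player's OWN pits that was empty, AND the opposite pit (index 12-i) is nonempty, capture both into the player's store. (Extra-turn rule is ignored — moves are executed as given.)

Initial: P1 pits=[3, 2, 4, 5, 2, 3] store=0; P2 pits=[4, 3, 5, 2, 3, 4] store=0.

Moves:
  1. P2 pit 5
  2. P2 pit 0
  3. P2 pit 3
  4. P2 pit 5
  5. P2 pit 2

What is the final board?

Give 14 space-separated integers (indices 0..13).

Move 1: P2 pit5 -> P1=[4,3,5,5,2,3](0) P2=[4,3,5,2,3,0](1)
Move 2: P2 pit0 -> P1=[4,3,5,5,2,3](0) P2=[0,4,6,3,4,0](1)
Move 3: P2 pit3 -> P1=[4,3,5,5,2,3](0) P2=[0,4,6,0,5,1](2)
Move 4: P2 pit5 -> P1=[4,3,5,5,2,3](0) P2=[0,4,6,0,5,0](3)
Move 5: P2 pit2 -> P1=[5,4,5,5,2,3](0) P2=[0,4,0,1,6,1](4)

Answer: 5 4 5 5 2 3 0 0 4 0 1 6 1 4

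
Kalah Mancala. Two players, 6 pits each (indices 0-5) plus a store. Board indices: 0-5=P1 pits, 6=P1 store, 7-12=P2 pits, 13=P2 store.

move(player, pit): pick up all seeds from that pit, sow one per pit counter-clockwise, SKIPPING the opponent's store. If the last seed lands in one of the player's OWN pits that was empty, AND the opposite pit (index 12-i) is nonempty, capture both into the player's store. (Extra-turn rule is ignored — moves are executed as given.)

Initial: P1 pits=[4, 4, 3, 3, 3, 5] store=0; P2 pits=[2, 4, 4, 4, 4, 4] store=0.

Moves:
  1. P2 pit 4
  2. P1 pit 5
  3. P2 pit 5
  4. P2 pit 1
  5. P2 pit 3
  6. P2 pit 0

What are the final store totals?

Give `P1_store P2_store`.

Answer: 1 10

Derivation:
Move 1: P2 pit4 -> P1=[5,5,3,3,3,5](0) P2=[2,4,4,4,0,5](1)
Move 2: P1 pit5 -> P1=[5,5,3,3,3,0](1) P2=[3,5,5,5,0,5](1)
Move 3: P2 pit5 -> P1=[6,6,4,4,3,0](1) P2=[3,5,5,5,0,0](2)
Move 4: P2 pit1 -> P1=[6,6,4,4,3,0](1) P2=[3,0,6,6,1,1](3)
Move 5: P2 pit3 -> P1=[7,7,5,4,3,0](1) P2=[3,0,6,0,2,2](4)
Move 6: P2 pit0 -> P1=[7,7,0,4,3,0](1) P2=[0,1,7,0,2,2](10)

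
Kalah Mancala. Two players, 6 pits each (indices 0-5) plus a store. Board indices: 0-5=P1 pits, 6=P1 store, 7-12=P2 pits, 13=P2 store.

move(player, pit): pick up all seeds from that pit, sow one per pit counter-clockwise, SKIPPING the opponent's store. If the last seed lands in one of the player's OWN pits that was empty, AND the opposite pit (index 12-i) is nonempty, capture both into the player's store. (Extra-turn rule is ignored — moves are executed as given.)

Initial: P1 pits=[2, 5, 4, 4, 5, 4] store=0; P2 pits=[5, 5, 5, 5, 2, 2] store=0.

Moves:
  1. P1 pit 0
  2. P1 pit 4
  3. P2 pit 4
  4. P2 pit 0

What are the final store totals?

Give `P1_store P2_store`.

Move 1: P1 pit0 -> P1=[0,6,5,4,5,4](0) P2=[5,5,5,5,2,2](0)
Move 2: P1 pit4 -> P1=[0,6,5,4,0,5](1) P2=[6,6,6,5,2,2](0)
Move 3: P2 pit4 -> P1=[0,6,5,4,0,5](1) P2=[6,6,6,5,0,3](1)
Move 4: P2 pit0 -> P1=[0,6,5,4,0,5](1) P2=[0,7,7,6,1,4](2)

Answer: 1 2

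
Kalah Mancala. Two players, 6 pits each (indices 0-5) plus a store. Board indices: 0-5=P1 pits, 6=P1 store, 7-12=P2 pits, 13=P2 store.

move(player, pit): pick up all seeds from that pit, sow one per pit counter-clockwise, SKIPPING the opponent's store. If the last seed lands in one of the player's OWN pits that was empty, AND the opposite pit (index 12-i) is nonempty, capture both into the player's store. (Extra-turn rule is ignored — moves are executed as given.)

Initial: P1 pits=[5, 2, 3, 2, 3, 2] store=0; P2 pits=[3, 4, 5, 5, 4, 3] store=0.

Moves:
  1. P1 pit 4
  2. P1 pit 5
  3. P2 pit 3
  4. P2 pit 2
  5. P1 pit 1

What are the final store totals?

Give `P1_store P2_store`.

Move 1: P1 pit4 -> P1=[5,2,3,2,0,3](1) P2=[4,4,5,5,4,3](0)
Move 2: P1 pit5 -> P1=[5,2,3,2,0,0](2) P2=[5,5,5,5,4,3](0)
Move 3: P2 pit3 -> P1=[6,3,3,2,0,0](2) P2=[5,5,5,0,5,4](1)
Move 4: P2 pit2 -> P1=[7,3,3,2,0,0](2) P2=[5,5,0,1,6,5](2)
Move 5: P1 pit1 -> P1=[7,0,4,3,0,0](8) P2=[5,0,0,1,6,5](2)

Answer: 8 2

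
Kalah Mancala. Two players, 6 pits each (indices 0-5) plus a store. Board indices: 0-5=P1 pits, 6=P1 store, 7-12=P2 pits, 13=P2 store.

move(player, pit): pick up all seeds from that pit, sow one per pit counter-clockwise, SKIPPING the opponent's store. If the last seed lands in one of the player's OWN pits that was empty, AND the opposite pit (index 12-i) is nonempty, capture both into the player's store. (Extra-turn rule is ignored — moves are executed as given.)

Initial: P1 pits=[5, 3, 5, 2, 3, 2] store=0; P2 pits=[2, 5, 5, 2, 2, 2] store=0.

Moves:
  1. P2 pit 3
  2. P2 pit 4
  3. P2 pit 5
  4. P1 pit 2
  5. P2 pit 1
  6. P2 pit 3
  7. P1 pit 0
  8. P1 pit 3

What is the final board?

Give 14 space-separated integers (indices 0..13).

Answer: 0 5 1 0 6 5 3 5 1 6 0 2 1 3

Derivation:
Move 1: P2 pit3 -> P1=[5,3,5,2,3,2](0) P2=[2,5,5,0,3,3](0)
Move 2: P2 pit4 -> P1=[6,3,5,2,3,2](0) P2=[2,5,5,0,0,4](1)
Move 3: P2 pit5 -> P1=[7,4,6,2,3,2](0) P2=[2,5,5,0,0,0](2)
Move 4: P1 pit2 -> P1=[7,4,0,3,4,3](1) P2=[3,6,5,0,0,0](2)
Move 5: P2 pit1 -> P1=[8,4,0,3,4,3](1) P2=[3,0,6,1,1,1](3)
Move 6: P2 pit3 -> P1=[8,4,0,3,4,3](1) P2=[3,0,6,0,2,1](3)
Move 7: P1 pit0 -> P1=[0,5,1,4,5,4](2) P2=[4,1,6,0,2,1](3)
Move 8: P1 pit3 -> P1=[0,5,1,0,6,5](3) P2=[5,1,6,0,2,1](3)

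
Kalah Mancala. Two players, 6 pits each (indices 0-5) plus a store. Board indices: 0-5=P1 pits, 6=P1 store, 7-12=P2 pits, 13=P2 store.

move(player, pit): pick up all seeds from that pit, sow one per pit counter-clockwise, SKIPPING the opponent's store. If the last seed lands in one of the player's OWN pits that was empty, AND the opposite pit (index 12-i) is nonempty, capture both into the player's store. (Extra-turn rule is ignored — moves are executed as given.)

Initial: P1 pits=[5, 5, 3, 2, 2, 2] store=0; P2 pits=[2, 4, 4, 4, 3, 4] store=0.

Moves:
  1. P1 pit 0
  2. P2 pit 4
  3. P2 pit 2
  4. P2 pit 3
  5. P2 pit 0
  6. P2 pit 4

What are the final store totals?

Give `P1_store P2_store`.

Move 1: P1 pit0 -> P1=[0,6,4,3,3,3](0) P2=[2,4,4,4,3,4](0)
Move 2: P2 pit4 -> P1=[1,6,4,3,3,3](0) P2=[2,4,4,4,0,5](1)
Move 3: P2 pit2 -> P1=[1,6,4,3,3,3](0) P2=[2,4,0,5,1,6](2)
Move 4: P2 pit3 -> P1=[2,7,4,3,3,3](0) P2=[2,4,0,0,2,7](3)
Move 5: P2 pit0 -> P1=[2,7,4,0,3,3](0) P2=[0,5,0,0,2,7](7)
Move 6: P2 pit4 -> P1=[2,7,4,0,3,3](0) P2=[0,5,0,0,0,8](8)

Answer: 0 8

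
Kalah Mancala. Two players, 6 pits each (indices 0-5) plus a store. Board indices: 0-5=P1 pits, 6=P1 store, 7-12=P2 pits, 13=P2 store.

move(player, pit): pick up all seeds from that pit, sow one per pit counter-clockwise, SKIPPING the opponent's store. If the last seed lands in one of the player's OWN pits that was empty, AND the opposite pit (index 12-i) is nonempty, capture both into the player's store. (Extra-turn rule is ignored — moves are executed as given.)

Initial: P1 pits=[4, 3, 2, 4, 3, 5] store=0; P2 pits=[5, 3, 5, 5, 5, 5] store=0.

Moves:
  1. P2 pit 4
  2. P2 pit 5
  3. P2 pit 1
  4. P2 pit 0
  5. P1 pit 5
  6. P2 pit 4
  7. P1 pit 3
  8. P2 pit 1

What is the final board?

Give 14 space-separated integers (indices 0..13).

Move 1: P2 pit4 -> P1=[5,4,3,4,3,5](0) P2=[5,3,5,5,0,6](1)
Move 2: P2 pit5 -> P1=[6,5,4,5,4,5](0) P2=[5,3,5,5,0,0](2)
Move 3: P2 pit1 -> P1=[6,0,4,5,4,5](0) P2=[5,0,6,6,0,0](8)
Move 4: P2 pit0 -> P1=[0,0,4,5,4,5](0) P2=[0,1,7,7,1,0](15)
Move 5: P1 pit5 -> P1=[0,0,4,5,4,0](1) P2=[1,2,8,8,1,0](15)
Move 6: P2 pit4 -> P1=[0,0,4,5,4,0](1) P2=[1,2,8,8,0,1](15)
Move 7: P1 pit3 -> P1=[0,0,4,0,5,1](2) P2=[2,3,8,8,0,1](15)
Move 8: P2 pit1 -> P1=[0,0,4,0,5,1](2) P2=[2,0,9,9,1,1](15)

Answer: 0 0 4 0 5 1 2 2 0 9 9 1 1 15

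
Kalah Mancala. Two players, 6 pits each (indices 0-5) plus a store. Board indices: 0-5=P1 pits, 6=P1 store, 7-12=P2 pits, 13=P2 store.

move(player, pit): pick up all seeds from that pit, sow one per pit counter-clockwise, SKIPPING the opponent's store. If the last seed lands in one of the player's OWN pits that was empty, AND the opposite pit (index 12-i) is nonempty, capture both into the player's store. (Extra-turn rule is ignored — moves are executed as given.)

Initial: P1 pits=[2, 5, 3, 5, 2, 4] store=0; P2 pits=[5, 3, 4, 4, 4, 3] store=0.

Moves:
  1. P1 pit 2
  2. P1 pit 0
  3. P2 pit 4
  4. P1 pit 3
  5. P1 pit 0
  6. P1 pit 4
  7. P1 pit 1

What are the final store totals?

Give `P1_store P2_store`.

Move 1: P1 pit2 -> P1=[2,5,0,6,3,5](0) P2=[5,3,4,4,4,3](0)
Move 2: P1 pit0 -> P1=[0,6,0,6,3,5](5) P2=[5,3,4,0,4,3](0)
Move 3: P2 pit4 -> P1=[1,7,0,6,3,5](5) P2=[5,3,4,0,0,4](1)
Move 4: P1 pit3 -> P1=[1,7,0,0,4,6](6) P2=[6,4,5,0,0,4](1)
Move 5: P1 pit0 -> P1=[0,8,0,0,4,6](6) P2=[6,4,5,0,0,4](1)
Move 6: P1 pit4 -> P1=[0,8,0,0,0,7](7) P2=[7,5,5,0,0,4](1)
Move 7: P1 pit1 -> P1=[0,0,1,1,1,8](8) P2=[8,6,6,0,0,4](1)

Answer: 8 1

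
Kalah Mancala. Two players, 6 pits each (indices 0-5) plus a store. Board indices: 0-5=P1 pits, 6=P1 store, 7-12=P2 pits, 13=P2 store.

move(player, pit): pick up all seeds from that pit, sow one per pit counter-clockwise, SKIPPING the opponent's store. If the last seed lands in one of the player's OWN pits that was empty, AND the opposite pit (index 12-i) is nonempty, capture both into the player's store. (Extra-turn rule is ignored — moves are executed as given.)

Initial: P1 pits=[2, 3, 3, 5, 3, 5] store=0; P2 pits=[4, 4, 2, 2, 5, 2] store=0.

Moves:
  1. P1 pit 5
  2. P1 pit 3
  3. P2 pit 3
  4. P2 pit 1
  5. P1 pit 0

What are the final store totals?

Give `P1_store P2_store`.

Answer: 7 2

Derivation:
Move 1: P1 pit5 -> P1=[2,3,3,5,3,0](1) P2=[5,5,3,3,5,2](0)
Move 2: P1 pit3 -> P1=[2,3,3,0,4,1](2) P2=[6,6,3,3,5,2](0)
Move 3: P2 pit3 -> P1=[2,3,3,0,4,1](2) P2=[6,6,3,0,6,3](1)
Move 4: P2 pit1 -> P1=[3,3,3,0,4,1](2) P2=[6,0,4,1,7,4](2)
Move 5: P1 pit0 -> P1=[0,4,4,0,4,1](7) P2=[6,0,0,1,7,4](2)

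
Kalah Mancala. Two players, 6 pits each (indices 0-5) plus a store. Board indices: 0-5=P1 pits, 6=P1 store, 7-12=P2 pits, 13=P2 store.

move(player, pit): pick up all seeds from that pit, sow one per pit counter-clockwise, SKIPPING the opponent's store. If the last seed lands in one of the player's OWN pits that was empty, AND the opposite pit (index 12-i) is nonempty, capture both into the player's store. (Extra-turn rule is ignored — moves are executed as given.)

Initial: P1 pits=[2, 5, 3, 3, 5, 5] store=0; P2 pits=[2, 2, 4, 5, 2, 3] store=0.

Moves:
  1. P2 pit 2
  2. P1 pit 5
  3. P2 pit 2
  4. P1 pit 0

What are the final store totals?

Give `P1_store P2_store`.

Answer: 1 1

Derivation:
Move 1: P2 pit2 -> P1=[2,5,3,3,5,5](0) P2=[2,2,0,6,3,4](1)
Move 2: P1 pit5 -> P1=[2,5,3,3,5,0](1) P2=[3,3,1,7,3,4](1)
Move 3: P2 pit2 -> P1=[2,5,3,3,5,0](1) P2=[3,3,0,8,3,4](1)
Move 4: P1 pit0 -> P1=[0,6,4,3,5,0](1) P2=[3,3,0,8,3,4](1)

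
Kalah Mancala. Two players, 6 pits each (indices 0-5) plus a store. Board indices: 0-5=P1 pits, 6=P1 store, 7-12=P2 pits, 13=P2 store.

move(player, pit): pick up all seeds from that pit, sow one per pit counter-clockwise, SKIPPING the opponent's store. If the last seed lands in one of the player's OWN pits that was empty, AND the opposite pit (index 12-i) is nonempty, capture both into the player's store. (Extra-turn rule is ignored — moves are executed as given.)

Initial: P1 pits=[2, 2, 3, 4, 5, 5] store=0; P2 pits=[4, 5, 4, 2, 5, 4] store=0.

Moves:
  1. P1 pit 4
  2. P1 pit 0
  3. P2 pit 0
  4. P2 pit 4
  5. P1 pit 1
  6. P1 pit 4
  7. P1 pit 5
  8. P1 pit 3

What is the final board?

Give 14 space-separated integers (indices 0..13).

Answer: 2 0 6 0 1 1 3 2 9 8 4 1 7 1

Derivation:
Move 1: P1 pit4 -> P1=[2,2,3,4,0,6](1) P2=[5,6,5,2,5,4](0)
Move 2: P1 pit0 -> P1=[0,3,4,4,0,6](1) P2=[5,6,5,2,5,4](0)
Move 3: P2 pit0 -> P1=[0,3,4,4,0,6](1) P2=[0,7,6,3,6,5](0)
Move 4: P2 pit4 -> P1=[1,4,5,5,0,6](1) P2=[0,7,6,3,0,6](1)
Move 5: P1 pit1 -> P1=[1,0,6,6,1,7](1) P2=[0,7,6,3,0,6](1)
Move 6: P1 pit4 -> P1=[1,0,6,6,0,8](1) P2=[0,7,6,3,0,6](1)
Move 7: P1 pit5 -> P1=[2,0,6,6,0,0](2) P2=[1,8,7,4,1,7](1)
Move 8: P1 pit3 -> P1=[2,0,6,0,1,1](3) P2=[2,9,8,4,1,7](1)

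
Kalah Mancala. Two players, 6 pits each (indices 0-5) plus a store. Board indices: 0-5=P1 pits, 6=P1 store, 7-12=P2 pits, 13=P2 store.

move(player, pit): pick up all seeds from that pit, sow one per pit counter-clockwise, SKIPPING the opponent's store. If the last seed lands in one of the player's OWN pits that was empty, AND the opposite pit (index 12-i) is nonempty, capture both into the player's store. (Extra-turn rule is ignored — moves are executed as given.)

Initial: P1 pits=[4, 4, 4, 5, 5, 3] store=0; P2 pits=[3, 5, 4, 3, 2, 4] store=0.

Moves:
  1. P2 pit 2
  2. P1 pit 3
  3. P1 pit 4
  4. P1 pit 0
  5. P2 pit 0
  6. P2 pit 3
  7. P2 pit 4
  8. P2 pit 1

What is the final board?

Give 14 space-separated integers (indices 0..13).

Answer: 2 7 7 1 0 5 10 0 0 3 0 0 8 3

Derivation:
Move 1: P2 pit2 -> P1=[4,4,4,5,5,3](0) P2=[3,5,0,4,3,5](1)
Move 2: P1 pit3 -> P1=[4,4,4,0,6,4](1) P2=[4,6,0,4,3,5](1)
Move 3: P1 pit4 -> P1=[4,4,4,0,0,5](2) P2=[5,7,1,5,3,5](1)
Move 4: P1 pit0 -> P1=[0,5,5,1,0,5](10) P2=[5,0,1,5,3,5](1)
Move 5: P2 pit0 -> P1=[0,5,5,1,0,5](10) P2=[0,1,2,6,4,6](1)
Move 6: P2 pit3 -> P1=[1,6,6,1,0,5](10) P2=[0,1,2,0,5,7](2)
Move 7: P2 pit4 -> P1=[2,7,7,1,0,5](10) P2=[0,1,2,0,0,8](3)
Move 8: P2 pit1 -> P1=[2,7,7,1,0,5](10) P2=[0,0,3,0,0,8](3)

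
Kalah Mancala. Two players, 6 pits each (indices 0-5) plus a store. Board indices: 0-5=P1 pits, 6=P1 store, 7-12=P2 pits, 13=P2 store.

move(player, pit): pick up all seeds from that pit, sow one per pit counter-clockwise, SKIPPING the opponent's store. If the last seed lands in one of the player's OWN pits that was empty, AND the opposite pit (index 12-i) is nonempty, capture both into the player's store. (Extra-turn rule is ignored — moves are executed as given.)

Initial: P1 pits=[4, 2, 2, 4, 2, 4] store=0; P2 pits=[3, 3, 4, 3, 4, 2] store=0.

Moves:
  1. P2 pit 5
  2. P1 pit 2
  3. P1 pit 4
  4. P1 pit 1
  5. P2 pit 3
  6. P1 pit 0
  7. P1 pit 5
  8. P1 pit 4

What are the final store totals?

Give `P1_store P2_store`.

Move 1: P2 pit5 -> P1=[5,2,2,4,2,4](0) P2=[3,3,4,3,4,0](1)
Move 2: P1 pit2 -> P1=[5,2,0,5,3,4](0) P2=[3,3,4,3,4,0](1)
Move 3: P1 pit4 -> P1=[5,2,0,5,0,5](1) P2=[4,3,4,3,4,0](1)
Move 4: P1 pit1 -> P1=[5,0,1,6,0,5](1) P2=[4,3,4,3,4,0](1)
Move 5: P2 pit3 -> P1=[5,0,1,6,0,5](1) P2=[4,3,4,0,5,1](2)
Move 6: P1 pit0 -> P1=[0,1,2,7,1,6](1) P2=[4,3,4,0,5,1](2)
Move 7: P1 pit5 -> P1=[0,1,2,7,1,0](2) P2=[5,4,5,1,6,1](2)
Move 8: P1 pit4 -> P1=[0,1,2,7,0,0](8) P2=[0,4,5,1,6,1](2)

Answer: 8 2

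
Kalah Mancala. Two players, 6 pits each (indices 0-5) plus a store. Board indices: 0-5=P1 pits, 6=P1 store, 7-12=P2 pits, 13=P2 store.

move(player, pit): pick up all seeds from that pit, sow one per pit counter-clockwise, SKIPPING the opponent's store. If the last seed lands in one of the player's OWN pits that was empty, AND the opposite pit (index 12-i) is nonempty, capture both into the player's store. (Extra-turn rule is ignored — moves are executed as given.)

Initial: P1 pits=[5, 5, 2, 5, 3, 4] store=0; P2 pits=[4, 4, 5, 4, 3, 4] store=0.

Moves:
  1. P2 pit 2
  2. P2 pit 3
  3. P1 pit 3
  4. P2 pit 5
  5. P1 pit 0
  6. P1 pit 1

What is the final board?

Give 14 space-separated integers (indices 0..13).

Answer: 0 0 5 3 7 7 3 7 7 1 0 5 0 3

Derivation:
Move 1: P2 pit2 -> P1=[6,5,2,5,3,4](0) P2=[4,4,0,5,4,5](1)
Move 2: P2 pit3 -> P1=[7,6,2,5,3,4](0) P2=[4,4,0,0,5,6](2)
Move 3: P1 pit3 -> P1=[7,6,2,0,4,5](1) P2=[5,5,0,0,5,6](2)
Move 4: P2 pit5 -> P1=[8,7,3,1,5,5](1) P2=[5,5,0,0,5,0](3)
Move 5: P1 pit0 -> P1=[0,8,4,2,6,6](2) P2=[6,6,0,0,5,0](3)
Move 6: P1 pit1 -> P1=[0,0,5,3,7,7](3) P2=[7,7,1,0,5,0](3)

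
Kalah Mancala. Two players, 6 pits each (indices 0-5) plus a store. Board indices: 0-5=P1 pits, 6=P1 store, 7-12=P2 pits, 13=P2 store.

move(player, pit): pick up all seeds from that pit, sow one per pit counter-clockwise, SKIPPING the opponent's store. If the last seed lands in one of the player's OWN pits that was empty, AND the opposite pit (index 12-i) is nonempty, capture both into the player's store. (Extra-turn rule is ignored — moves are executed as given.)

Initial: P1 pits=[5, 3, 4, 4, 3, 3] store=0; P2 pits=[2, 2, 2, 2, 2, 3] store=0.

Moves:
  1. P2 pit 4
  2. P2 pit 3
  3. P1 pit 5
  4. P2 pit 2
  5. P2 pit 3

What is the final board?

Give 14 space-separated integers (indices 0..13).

Move 1: P2 pit4 -> P1=[5,3,4,4,3,3](0) P2=[2,2,2,2,0,4](1)
Move 2: P2 pit3 -> P1=[5,3,4,4,3,3](0) P2=[2,2,2,0,1,5](1)
Move 3: P1 pit5 -> P1=[5,3,4,4,3,0](1) P2=[3,3,2,0,1,5](1)
Move 4: P2 pit2 -> P1=[5,3,4,4,3,0](1) P2=[3,3,0,1,2,5](1)
Move 5: P2 pit3 -> P1=[5,3,4,4,3,0](1) P2=[3,3,0,0,3,5](1)

Answer: 5 3 4 4 3 0 1 3 3 0 0 3 5 1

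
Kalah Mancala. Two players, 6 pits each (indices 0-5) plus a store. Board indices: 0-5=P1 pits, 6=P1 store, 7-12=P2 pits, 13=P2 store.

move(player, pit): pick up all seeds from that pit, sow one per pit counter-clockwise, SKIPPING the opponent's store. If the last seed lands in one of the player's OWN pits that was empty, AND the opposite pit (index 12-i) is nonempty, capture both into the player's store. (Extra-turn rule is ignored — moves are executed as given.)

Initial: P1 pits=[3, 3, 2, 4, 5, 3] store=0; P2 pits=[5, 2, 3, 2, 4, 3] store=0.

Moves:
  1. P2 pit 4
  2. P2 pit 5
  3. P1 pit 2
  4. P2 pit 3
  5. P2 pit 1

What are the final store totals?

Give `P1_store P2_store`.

Move 1: P2 pit4 -> P1=[4,4,2,4,5,3](0) P2=[5,2,3,2,0,4](1)
Move 2: P2 pit5 -> P1=[5,5,3,4,5,3](0) P2=[5,2,3,2,0,0](2)
Move 3: P1 pit2 -> P1=[5,5,0,5,6,4](0) P2=[5,2,3,2,0,0](2)
Move 4: P2 pit3 -> P1=[0,5,0,5,6,4](0) P2=[5,2,3,0,1,0](8)
Move 5: P2 pit1 -> P1=[0,5,0,5,6,4](0) P2=[5,0,4,1,1,0](8)

Answer: 0 8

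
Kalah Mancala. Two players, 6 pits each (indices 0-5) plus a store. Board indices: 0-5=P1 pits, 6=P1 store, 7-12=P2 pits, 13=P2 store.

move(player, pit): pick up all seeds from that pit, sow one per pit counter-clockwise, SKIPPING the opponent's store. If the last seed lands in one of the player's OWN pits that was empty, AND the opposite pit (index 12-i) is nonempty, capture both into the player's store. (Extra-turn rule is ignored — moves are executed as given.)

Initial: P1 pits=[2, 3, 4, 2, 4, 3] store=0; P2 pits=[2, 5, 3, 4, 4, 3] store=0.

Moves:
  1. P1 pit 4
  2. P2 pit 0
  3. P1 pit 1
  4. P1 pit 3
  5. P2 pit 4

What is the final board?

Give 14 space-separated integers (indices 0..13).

Answer: 3 1 5 0 1 5 10 0 0 4 5 0 4 1

Derivation:
Move 1: P1 pit4 -> P1=[2,3,4,2,0,4](1) P2=[3,6,3,4,4,3](0)
Move 2: P2 pit0 -> P1=[2,3,4,2,0,4](1) P2=[0,7,4,5,4,3](0)
Move 3: P1 pit1 -> P1=[2,0,5,3,0,4](9) P2=[0,0,4,5,4,3](0)
Move 4: P1 pit3 -> P1=[2,0,5,0,1,5](10) P2=[0,0,4,5,4,3](0)
Move 5: P2 pit4 -> P1=[3,1,5,0,1,5](10) P2=[0,0,4,5,0,4](1)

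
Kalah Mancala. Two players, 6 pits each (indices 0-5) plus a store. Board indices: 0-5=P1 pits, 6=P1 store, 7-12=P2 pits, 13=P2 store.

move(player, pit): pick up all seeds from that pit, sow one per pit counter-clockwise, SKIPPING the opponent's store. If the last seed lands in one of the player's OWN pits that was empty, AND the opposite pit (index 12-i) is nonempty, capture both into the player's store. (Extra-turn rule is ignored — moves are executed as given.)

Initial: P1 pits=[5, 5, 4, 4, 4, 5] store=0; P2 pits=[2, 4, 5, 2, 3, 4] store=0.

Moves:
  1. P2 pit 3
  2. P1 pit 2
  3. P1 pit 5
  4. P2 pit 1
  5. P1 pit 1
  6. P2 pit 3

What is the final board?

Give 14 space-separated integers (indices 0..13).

Move 1: P2 pit3 -> P1=[5,5,4,4,4,5](0) P2=[2,4,5,0,4,5](0)
Move 2: P1 pit2 -> P1=[5,5,0,5,5,6](1) P2=[2,4,5,0,4,5](0)
Move 3: P1 pit5 -> P1=[5,5,0,5,5,0](2) P2=[3,5,6,1,5,5](0)
Move 4: P2 pit1 -> P1=[5,5,0,5,5,0](2) P2=[3,0,7,2,6,6](1)
Move 5: P1 pit1 -> P1=[5,0,1,6,6,1](3) P2=[3,0,7,2,6,6](1)
Move 6: P2 pit3 -> P1=[5,0,1,6,6,1](3) P2=[3,0,7,0,7,7](1)

Answer: 5 0 1 6 6 1 3 3 0 7 0 7 7 1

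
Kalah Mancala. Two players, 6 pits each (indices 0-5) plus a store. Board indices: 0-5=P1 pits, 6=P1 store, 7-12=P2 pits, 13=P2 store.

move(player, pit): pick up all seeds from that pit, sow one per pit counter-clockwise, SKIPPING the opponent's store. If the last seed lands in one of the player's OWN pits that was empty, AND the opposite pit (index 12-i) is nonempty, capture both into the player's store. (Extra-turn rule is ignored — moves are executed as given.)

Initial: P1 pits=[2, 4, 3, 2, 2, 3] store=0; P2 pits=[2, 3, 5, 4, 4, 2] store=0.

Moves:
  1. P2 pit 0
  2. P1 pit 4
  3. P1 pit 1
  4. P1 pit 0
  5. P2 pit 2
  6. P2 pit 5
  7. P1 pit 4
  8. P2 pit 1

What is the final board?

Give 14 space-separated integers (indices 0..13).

Answer: 0 3 5 3 0 6 1 0 0 1 6 6 0 5

Derivation:
Move 1: P2 pit0 -> P1=[2,4,3,2,2,3](0) P2=[0,4,6,4,4,2](0)
Move 2: P1 pit4 -> P1=[2,4,3,2,0,4](1) P2=[0,4,6,4,4,2](0)
Move 3: P1 pit1 -> P1=[2,0,4,3,1,5](1) P2=[0,4,6,4,4,2](0)
Move 4: P1 pit0 -> P1=[0,1,5,3,1,5](1) P2=[0,4,6,4,4,2](0)
Move 5: P2 pit2 -> P1=[1,2,5,3,1,5](1) P2=[0,4,0,5,5,3](1)
Move 6: P2 pit5 -> P1=[2,3,5,3,1,5](1) P2=[0,4,0,5,5,0](2)
Move 7: P1 pit4 -> P1=[2,3,5,3,0,6](1) P2=[0,4,0,5,5,0](2)
Move 8: P2 pit1 -> P1=[0,3,5,3,0,6](1) P2=[0,0,1,6,6,0](5)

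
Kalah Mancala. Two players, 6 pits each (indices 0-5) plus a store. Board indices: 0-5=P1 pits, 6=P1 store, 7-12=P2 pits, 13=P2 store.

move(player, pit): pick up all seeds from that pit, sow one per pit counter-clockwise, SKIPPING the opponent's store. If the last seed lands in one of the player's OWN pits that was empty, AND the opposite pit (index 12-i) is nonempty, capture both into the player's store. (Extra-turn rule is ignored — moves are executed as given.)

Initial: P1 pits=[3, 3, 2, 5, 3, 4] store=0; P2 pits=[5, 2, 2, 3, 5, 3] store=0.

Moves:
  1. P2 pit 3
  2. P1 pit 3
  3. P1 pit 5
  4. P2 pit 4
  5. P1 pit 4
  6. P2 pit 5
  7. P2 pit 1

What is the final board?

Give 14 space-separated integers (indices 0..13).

Answer: 5 5 4 2 0 1 3 8 0 4 2 1 1 4

Derivation:
Move 1: P2 pit3 -> P1=[3,3,2,5,3,4](0) P2=[5,2,2,0,6,4](1)
Move 2: P1 pit3 -> P1=[3,3,2,0,4,5](1) P2=[6,3,2,0,6,4](1)
Move 3: P1 pit5 -> P1=[3,3,2,0,4,0](2) P2=[7,4,3,1,6,4](1)
Move 4: P2 pit4 -> P1=[4,4,3,1,4,0](2) P2=[7,4,3,1,0,5](2)
Move 5: P1 pit4 -> P1=[4,4,3,1,0,1](3) P2=[8,5,3,1,0,5](2)
Move 6: P2 pit5 -> P1=[5,5,4,2,0,1](3) P2=[8,5,3,1,0,0](3)
Move 7: P2 pit1 -> P1=[5,5,4,2,0,1](3) P2=[8,0,4,2,1,1](4)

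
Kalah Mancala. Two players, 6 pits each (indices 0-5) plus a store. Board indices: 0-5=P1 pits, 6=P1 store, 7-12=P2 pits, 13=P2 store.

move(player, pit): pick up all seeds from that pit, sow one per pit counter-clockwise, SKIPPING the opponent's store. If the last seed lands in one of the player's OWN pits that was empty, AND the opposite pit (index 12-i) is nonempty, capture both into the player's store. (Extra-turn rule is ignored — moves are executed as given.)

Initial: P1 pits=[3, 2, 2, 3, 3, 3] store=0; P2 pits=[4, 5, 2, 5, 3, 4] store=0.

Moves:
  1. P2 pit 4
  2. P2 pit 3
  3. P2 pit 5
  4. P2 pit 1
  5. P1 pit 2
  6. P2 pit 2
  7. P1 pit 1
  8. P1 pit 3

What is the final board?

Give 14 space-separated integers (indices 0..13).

Move 1: P2 pit4 -> P1=[4,2,2,3,3,3](0) P2=[4,5,2,5,0,5](1)
Move 2: P2 pit3 -> P1=[5,3,2,3,3,3](0) P2=[4,5,2,0,1,6](2)
Move 3: P2 pit5 -> P1=[6,4,3,4,4,3](0) P2=[4,5,2,0,1,0](3)
Move 4: P2 pit1 -> P1=[6,4,3,4,4,3](0) P2=[4,0,3,1,2,1](4)
Move 5: P1 pit2 -> P1=[6,4,0,5,5,4](0) P2=[4,0,3,1,2,1](4)
Move 6: P2 pit2 -> P1=[6,4,0,5,5,4](0) P2=[4,0,0,2,3,2](4)
Move 7: P1 pit1 -> P1=[6,0,1,6,6,5](0) P2=[4,0,0,2,3,2](4)
Move 8: P1 pit3 -> P1=[6,0,1,0,7,6](1) P2=[5,1,1,2,3,2](4)

Answer: 6 0 1 0 7 6 1 5 1 1 2 3 2 4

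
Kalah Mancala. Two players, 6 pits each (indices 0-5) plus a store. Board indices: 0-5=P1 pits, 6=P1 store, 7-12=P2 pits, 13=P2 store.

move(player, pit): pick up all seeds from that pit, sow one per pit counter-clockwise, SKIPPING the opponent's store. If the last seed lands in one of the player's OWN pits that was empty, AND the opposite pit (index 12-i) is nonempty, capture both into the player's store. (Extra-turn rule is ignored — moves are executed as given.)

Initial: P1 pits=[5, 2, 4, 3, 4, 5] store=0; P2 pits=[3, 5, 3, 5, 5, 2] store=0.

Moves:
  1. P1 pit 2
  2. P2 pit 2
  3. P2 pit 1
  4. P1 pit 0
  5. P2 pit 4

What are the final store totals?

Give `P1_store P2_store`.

Move 1: P1 pit2 -> P1=[5,2,0,4,5,6](1) P2=[3,5,3,5,5,2](0)
Move 2: P2 pit2 -> P1=[5,2,0,4,5,6](1) P2=[3,5,0,6,6,3](0)
Move 3: P2 pit1 -> P1=[5,2,0,4,5,6](1) P2=[3,0,1,7,7,4](1)
Move 4: P1 pit0 -> P1=[0,3,1,5,6,7](1) P2=[3,0,1,7,7,4](1)
Move 5: P2 pit4 -> P1=[1,4,2,6,7,7](1) P2=[3,0,1,7,0,5](2)

Answer: 1 2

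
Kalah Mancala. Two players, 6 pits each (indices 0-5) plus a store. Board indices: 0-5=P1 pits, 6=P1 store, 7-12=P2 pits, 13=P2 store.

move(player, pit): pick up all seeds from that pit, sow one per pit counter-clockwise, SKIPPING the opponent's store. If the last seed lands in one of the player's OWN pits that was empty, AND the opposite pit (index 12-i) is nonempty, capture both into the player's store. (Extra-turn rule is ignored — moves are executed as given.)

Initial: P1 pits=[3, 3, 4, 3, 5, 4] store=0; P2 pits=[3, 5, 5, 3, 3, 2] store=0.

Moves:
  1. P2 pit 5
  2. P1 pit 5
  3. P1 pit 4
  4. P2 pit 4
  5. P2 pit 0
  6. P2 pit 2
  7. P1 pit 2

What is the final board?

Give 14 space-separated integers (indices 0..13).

Answer: 6 4 0 5 1 2 3 1 8 0 5 2 3 3

Derivation:
Move 1: P2 pit5 -> P1=[4,3,4,3,5,4](0) P2=[3,5,5,3,3,0](1)
Move 2: P1 pit5 -> P1=[4,3,4,3,5,0](1) P2=[4,6,6,3,3,0](1)
Move 3: P1 pit4 -> P1=[4,3,4,3,0,1](2) P2=[5,7,7,3,3,0](1)
Move 4: P2 pit4 -> P1=[5,3,4,3,0,1](2) P2=[5,7,7,3,0,1](2)
Move 5: P2 pit0 -> P1=[5,3,4,3,0,1](2) P2=[0,8,8,4,1,2](2)
Move 6: P2 pit2 -> P1=[6,4,5,4,0,1](2) P2=[0,8,0,5,2,3](3)
Move 7: P1 pit2 -> P1=[6,4,0,5,1,2](3) P2=[1,8,0,5,2,3](3)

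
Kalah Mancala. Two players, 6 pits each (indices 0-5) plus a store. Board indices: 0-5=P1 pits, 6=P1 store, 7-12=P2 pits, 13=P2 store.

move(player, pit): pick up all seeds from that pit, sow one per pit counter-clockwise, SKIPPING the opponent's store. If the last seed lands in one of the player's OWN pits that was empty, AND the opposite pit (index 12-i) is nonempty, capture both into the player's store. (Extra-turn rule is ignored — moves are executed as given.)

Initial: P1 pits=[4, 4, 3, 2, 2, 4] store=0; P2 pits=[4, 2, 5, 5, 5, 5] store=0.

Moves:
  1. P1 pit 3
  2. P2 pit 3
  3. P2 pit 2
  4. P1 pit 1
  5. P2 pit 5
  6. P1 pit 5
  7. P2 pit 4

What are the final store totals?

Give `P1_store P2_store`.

Answer: 2 4

Derivation:
Move 1: P1 pit3 -> P1=[4,4,3,0,3,5](0) P2=[4,2,5,5,5,5](0)
Move 2: P2 pit3 -> P1=[5,5,3,0,3,5](0) P2=[4,2,5,0,6,6](1)
Move 3: P2 pit2 -> P1=[6,5,3,0,3,5](0) P2=[4,2,0,1,7,7](2)
Move 4: P1 pit1 -> P1=[6,0,4,1,4,6](1) P2=[4,2,0,1,7,7](2)
Move 5: P2 pit5 -> P1=[7,1,5,2,5,7](1) P2=[4,2,0,1,7,0](3)
Move 6: P1 pit5 -> P1=[7,1,5,2,5,0](2) P2=[5,3,1,2,8,1](3)
Move 7: P2 pit4 -> P1=[8,2,6,3,6,1](2) P2=[5,3,1,2,0,2](4)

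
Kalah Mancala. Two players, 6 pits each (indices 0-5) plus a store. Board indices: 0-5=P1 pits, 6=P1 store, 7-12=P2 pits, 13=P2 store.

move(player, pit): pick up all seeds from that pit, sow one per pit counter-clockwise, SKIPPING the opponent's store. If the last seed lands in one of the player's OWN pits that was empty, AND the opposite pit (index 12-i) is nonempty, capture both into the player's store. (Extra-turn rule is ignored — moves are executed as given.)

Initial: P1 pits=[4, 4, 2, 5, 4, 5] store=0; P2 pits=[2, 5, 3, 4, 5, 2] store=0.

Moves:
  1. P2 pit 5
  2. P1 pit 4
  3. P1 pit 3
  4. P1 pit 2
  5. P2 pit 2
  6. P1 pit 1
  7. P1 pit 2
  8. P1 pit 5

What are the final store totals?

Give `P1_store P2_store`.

Move 1: P2 pit5 -> P1=[5,4,2,5,4,5](0) P2=[2,5,3,4,5,0](1)
Move 2: P1 pit4 -> P1=[5,4,2,5,0,6](1) P2=[3,6,3,4,5,0](1)
Move 3: P1 pit3 -> P1=[5,4,2,0,1,7](2) P2=[4,7,3,4,5,0](1)
Move 4: P1 pit2 -> P1=[5,4,0,1,2,7](2) P2=[4,7,3,4,5,0](1)
Move 5: P2 pit2 -> P1=[0,4,0,1,2,7](2) P2=[4,7,0,5,6,0](7)
Move 6: P1 pit1 -> P1=[0,0,1,2,3,8](2) P2=[4,7,0,5,6,0](7)
Move 7: P1 pit2 -> P1=[0,0,0,3,3,8](2) P2=[4,7,0,5,6,0](7)
Move 8: P1 pit5 -> P1=[0,0,0,3,3,0](5) P2=[5,8,1,6,7,0](7)

Answer: 5 7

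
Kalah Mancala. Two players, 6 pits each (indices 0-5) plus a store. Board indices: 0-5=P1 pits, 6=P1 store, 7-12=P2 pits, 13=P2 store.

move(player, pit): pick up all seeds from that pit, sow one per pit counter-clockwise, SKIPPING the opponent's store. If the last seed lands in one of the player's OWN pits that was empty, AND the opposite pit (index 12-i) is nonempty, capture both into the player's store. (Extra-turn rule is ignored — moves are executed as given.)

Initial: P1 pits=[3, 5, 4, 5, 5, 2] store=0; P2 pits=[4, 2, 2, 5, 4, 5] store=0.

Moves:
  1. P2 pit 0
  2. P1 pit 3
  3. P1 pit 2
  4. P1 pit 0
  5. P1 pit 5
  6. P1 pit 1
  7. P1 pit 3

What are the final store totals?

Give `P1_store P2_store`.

Move 1: P2 pit0 -> P1=[3,5,4,5,5,2](0) P2=[0,3,3,6,5,5](0)
Move 2: P1 pit3 -> P1=[3,5,4,0,6,3](1) P2=[1,4,3,6,5,5](0)
Move 3: P1 pit2 -> P1=[3,5,0,1,7,4](2) P2=[1,4,3,6,5,5](0)
Move 4: P1 pit0 -> P1=[0,6,1,2,7,4](2) P2=[1,4,3,6,5,5](0)
Move 5: P1 pit5 -> P1=[0,6,1,2,7,0](3) P2=[2,5,4,6,5,5](0)
Move 6: P1 pit1 -> P1=[0,0,2,3,8,1](4) P2=[3,5,4,6,5,5](0)
Move 7: P1 pit3 -> P1=[0,0,2,0,9,2](5) P2=[3,5,4,6,5,5](0)

Answer: 5 0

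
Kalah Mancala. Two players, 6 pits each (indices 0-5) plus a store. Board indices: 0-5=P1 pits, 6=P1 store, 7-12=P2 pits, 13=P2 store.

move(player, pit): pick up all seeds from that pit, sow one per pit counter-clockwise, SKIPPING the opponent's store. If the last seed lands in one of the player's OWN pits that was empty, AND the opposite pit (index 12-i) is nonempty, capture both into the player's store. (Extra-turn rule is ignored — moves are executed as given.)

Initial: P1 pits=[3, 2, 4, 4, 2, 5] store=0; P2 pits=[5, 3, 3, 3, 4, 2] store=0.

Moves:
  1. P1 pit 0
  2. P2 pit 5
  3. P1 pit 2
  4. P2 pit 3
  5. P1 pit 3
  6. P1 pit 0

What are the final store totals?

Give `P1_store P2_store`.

Answer: 2 2

Derivation:
Move 1: P1 pit0 -> P1=[0,3,5,5,2,5](0) P2=[5,3,3,3,4,2](0)
Move 2: P2 pit5 -> P1=[1,3,5,5,2,5](0) P2=[5,3,3,3,4,0](1)
Move 3: P1 pit2 -> P1=[1,3,0,6,3,6](1) P2=[6,3,3,3,4,0](1)
Move 4: P2 pit3 -> P1=[1,3,0,6,3,6](1) P2=[6,3,3,0,5,1](2)
Move 5: P1 pit3 -> P1=[1,3,0,0,4,7](2) P2=[7,4,4,0,5,1](2)
Move 6: P1 pit0 -> P1=[0,4,0,0,4,7](2) P2=[7,4,4,0,5,1](2)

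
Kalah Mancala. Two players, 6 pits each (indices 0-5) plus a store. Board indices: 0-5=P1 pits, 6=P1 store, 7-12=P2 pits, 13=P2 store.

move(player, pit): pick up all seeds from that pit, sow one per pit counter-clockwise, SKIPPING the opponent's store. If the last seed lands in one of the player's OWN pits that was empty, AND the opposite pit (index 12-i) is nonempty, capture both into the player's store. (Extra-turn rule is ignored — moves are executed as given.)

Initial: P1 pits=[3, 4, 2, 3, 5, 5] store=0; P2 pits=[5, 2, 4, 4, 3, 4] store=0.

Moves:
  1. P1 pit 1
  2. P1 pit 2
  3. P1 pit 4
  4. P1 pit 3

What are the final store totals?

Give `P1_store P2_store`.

Answer: 2 0

Derivation:
Move 1: P1 pit1 -> P1=[3,0,3,4,6,6](0) P2=[5,2,4,4,3,4](0)
Move 2: P1 pit2 -> P1=[3,0,0,5,7,7](0) P2=[5,2,4,4,3,4](0)
Move 3: P1 pit4 -> P1=[3,0,0,5,0,8](1) P2=[6,3,5,5,4,4](0)
Move 4: P1 pit3 -> P1=[3,0,0,0,1,9](2) P2=[7,4,5,5,4,4](0)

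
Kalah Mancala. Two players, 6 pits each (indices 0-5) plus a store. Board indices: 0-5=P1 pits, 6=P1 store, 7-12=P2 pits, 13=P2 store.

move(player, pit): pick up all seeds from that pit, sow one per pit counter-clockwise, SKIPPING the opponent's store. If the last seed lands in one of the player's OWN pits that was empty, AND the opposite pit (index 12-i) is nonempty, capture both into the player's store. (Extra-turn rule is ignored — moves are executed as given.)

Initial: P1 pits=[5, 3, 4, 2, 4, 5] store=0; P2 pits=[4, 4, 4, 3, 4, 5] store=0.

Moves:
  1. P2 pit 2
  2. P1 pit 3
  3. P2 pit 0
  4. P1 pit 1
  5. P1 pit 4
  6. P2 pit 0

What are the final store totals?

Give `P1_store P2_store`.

Move 1: P2 pit2 -> P1=[5,3,4,2,4,5](0) P2=[4,4,0,4,5,6](1)
Move 2: P1 pit3 -> P1=[5,3,4,0,5,6](0) P2=[4,4,0,4,5,6](1)
Move 3: P2 pit0 -> P1=[5,3,4,0,5,6](0) P2=[0,5,1,5,6,6](1)
Move 4: P1 pit1 -> P1=[5,0,5,1,6,6](0) P2=[0,5,1,5,6,6](1)
Move 5: P1 pit4 -> P1=[5,0,5,1,0,7](1) P2=[1,6,2,6,6,6](1)
Move 6: P2 pit0 -> P1=[5,0,5,1,0,7](1) P2=[0,7,2,6,6,6](1)

Answer: 1 1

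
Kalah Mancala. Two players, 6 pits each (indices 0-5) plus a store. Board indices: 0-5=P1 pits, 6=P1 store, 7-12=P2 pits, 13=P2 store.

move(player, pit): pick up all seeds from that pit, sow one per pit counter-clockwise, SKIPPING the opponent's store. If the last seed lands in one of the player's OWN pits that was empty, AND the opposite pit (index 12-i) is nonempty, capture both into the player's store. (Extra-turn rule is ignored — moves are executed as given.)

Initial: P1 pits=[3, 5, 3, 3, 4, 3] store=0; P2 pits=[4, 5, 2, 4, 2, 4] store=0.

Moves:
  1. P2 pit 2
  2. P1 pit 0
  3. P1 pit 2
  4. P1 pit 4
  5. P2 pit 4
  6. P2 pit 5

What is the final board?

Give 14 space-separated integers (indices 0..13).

Move 1: P2 pit2 -> P1=[3,5,3,3,4,3](0) P2=[4,5,0,5,3,4](0)
Move 2: P1 pit0 -> P1=[0,6,4,4,4,3](0) P2=[4,5,0,5,3,4](0)
Move 3: P1 pit2 -> P1=[0,6,0,5,5,4](1) P2=[4,5,0,5,3,4](0)
Move 4: P1 pit4 -> P1=[0,6,0,5,0,5](2) P2=[5,6,1,5,3,4](0)
Move 5: P2 pit4 -> P1=[1,6,0,5,0,5](2) P2=[5,6,1,5,0,5](1)
Move 6: P2 pit5 -> P1=[2,7,1,6,0,5](2) P2=[5,6,1,5,0,0](2)

Answer: 2 7 1 6 0 5 2 5 6 1 5 0 0 2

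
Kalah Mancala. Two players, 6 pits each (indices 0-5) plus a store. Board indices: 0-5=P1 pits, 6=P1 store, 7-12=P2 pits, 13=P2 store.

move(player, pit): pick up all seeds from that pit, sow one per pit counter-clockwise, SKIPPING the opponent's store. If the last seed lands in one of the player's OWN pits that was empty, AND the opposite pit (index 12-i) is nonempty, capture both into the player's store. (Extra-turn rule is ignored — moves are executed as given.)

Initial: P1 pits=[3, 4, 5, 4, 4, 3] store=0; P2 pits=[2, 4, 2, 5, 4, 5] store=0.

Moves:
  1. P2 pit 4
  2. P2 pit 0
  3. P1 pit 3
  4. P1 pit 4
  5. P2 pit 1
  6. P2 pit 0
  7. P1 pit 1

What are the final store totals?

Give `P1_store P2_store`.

Answer: 3 2

Derivation:
Move 1: P2 pit4 -> P1=[4,5,5,4,4,3](0) P2=[2,4,2,5,0,6](1)
Move 2: P2 pit0 -> P1=[4,5,5,4,4,3](0) P2=[0,5,3,5,0,6](1)
Move 3: P1 pit3 -> P1=[4,5,5,0,5,4](1) P2=[1,5,3,5,0,6](1)
Move 4: P1 pit4 -> P1=[4,5,5,0,0,5](2) P2=[2,6,4,5,0,6](1)
Move 5: P2 pit1 -> P1=[5,5,5,0,0,5](2) P2=[2,0,5,6,1,7](2)
Move 6: P2 pit0 -> P1=[5,5,5,0,0,5](2) P2=[0,1,6,6,1,7](2)
Move 7: P1 pit1 -> P1=[5,0,6,1,1,6](3) P2=[0,1,6,6,1,7](2)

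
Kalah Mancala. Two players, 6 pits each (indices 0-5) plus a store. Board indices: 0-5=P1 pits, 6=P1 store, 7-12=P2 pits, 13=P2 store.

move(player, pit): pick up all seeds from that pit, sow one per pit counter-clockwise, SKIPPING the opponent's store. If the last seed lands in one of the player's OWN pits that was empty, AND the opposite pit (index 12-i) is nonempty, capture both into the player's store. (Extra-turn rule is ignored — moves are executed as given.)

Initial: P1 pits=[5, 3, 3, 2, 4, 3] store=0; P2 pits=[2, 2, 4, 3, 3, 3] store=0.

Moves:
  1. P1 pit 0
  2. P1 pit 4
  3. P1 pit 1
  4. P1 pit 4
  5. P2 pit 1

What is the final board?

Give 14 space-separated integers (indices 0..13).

Answer: 0 0 5 4 0 7 1 3 0 6 4 4 3 0

Derivation:
Move 1: P1 pit0 -> P1=[0,4,4,3,5,4](0) P2=[2,2,4,3,3,3](0)
Move 2: P1 pit4 -> P1=[0,4,4,3,0,5](1) P2=[3,3,5,3,3,3](0)
Move 3: P1 pit1 -> P1=[0,0,5,4,1,6](1) P2=[3,3,5,3,3,3](0)
Move 4: P1 pit4 -> P1=[0,0,5,4,0,7](1) P2=[3,3,5,3,3,3](0)
Move 5: P2 pit1 -> P1=[0,0,5,4,0,7](1) P2=[3,0,6,4,4,3](0)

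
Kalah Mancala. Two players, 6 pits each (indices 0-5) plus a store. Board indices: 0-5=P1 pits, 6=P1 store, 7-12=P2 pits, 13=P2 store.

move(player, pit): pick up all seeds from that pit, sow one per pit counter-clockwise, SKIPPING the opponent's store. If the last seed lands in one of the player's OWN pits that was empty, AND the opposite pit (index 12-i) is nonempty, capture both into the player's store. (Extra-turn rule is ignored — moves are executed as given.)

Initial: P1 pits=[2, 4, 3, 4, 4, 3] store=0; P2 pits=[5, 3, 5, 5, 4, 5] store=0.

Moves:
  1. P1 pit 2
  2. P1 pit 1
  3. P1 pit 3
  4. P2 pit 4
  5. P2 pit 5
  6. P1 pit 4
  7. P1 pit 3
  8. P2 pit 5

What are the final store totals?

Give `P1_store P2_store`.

Move 1: P1 pit2 -> P1=[2,4,0,5,5,4](0) P2=[5,3,5,5,4,5](0)
Move 2: P1 pit1 -> P1=[2,0,1,6,6,5](0) P2=[5,3,5,5,4,5](0)
Move 3: P1 pit3 -> P1=[2,0,1,0,7,6](1) P2=[6,4,6,5,4,5](0)
Move 4: P2 pit4 -> P1=[3,1,1,0,7,6](1) P2=[6,4,6,5,0,6](1)
Move 5: P2 pit5 -> P1=[4,2,2,1,8,6](1) P2=[6,4,6,5,0,0](2)
Move 6: P1 pit4 -> P1=[4,2,2,1,0,7](2) P2=[7,5,7,6,1,1](2)
Move 7: P1 pit3 -> P1=[4,2,2,0,0,7](8) P2=[7,0,7,6,1,1](2)
Move 8: P2 pit5 -> P1=[4,2,2,0,0,7](8) P2=[7,0,7,6,1,0](3)

Answer: 8 3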